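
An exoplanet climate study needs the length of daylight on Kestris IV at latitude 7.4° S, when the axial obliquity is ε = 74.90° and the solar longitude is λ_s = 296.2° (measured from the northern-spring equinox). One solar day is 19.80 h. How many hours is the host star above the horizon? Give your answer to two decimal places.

11.33 h

Solar declination: sin δ = sin ε · sin λ_s = sin 74.90° × sin 296.2° = -0.86628, so δ = -60.029°.
cos H₀ = −tan φ · tan δ = −tan(-7.4°) × tan(-60.029°) = -0.2252, so H₀ = 1.7980 rad = 103.02°.
Daylight = 2H₀/(2π) × 19.80 h = (1.7980/π) × 19.80 = 11.33 h.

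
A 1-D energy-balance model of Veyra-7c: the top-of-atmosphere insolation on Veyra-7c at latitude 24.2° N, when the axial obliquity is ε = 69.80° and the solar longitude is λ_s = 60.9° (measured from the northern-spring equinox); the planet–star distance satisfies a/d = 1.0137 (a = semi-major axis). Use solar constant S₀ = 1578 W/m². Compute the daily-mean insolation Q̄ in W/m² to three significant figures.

Q̄ ≈ 600 W/m²

Solar declination: sin δ = sin ε · sin λ_s = sin 69.80° × sin 60.9° = 0.82003, so δ = +55.088°.
cos H₀ = −tan(+24.2°) tan(+55.088°) = -0.6439, H₀ = 2.2704 rad.
Bracket: H₀ sin φ sin δ + cos φ cos δ sin H₀ = 2.2704×0.40992×0.82003 + 0.91212×0.57232×0.76508 = 0.763187 + 0.399391 = 1.162578.
Inverse-square distance factor (a/d)² = 1.0137² = 1.027588.
Q̄ = (S₀/π) × 1.027588 × [bracket] = (1578/π) × 1.027588 × 1.162578 = 600.1 W/m².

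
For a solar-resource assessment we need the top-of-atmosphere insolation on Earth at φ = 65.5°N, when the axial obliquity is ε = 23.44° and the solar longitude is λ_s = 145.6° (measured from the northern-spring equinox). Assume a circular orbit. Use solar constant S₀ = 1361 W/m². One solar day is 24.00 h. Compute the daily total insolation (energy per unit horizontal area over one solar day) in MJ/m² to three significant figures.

Solar declination: sin δ = sin ε · sin λ_s = sin 23.44° × sin 145.6° = 0.22474, so δ = +12.987°.
cos H₀ = −tan(+65.5°) tan(+12.987°) = -0.5061, H₀ = 2.1014 rad.
Bracket: H₀ sin φ sin δ + cos φ cos δ sin H₀ = 2.1014×0.90996×0.22474 + 0.41469×0.97442×0.86248 = 0.429746 + 0.348513 = 0.778259.
Q̄ = (S₀/π) × [bracket] = (1361/π) × 0.778259 = 337.16 W/m².
Daily total = Q̄ × 24.00 h × 3600 s/h = 337.16 × 24.00 × 3600 / 10⁶ = 29.13 MJ/m².

29.1 MJ/m²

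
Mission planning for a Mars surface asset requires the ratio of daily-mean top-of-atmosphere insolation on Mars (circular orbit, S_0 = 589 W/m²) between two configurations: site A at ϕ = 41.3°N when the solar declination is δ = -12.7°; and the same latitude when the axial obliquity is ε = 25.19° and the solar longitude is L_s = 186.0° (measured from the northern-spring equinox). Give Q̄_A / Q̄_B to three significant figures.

— Configuration A (ϕ=+41.3°):
cos h₀ = −tan(+41.3°) tan(-12.700°) = 0.1980, h₀ = 1.3715 rad.
Bracket: h₀ sin ϕ sin δ + cos ϕ cos δ sin h₀ = 1.3715×0.66000×-0.21985 + 0.75126×0.97553×0.98021 = -0.199006 + 0.718373 = 0.519367.
Q̄ = (S_0/π) × [bracket] = (589/π) × 0.519367 = 97.373 W/m².
— Configuration B (ϕ=+41.3°):
Solar declination: sin δ = sin ε · sin L_s = sin 25.19° × sin 186.0° = -0.04449, so δ = -2.550°.
cos h₀ = −tan(+41.3°) tan(-2.550°) = 0.0391, h₀ = 1.5317 rad.
Bracket: h₀ sin ϕ sin δ + cos ϕ cos δ sin h₀ = 1.5317×0.66000×-0.04449 + 0.75126×0.99901×0.99923 = -0.044976 + 0.749938 = 0.704962.
Q̄ = (S_0/π) × [bracket] = (589/π) × 0.704962 = 132.17 W/m².
Ratio Q̄_A / Q̄_B = 97.373 / 132.17 = 0.7367.

Q̄_A / Q̄_B ≈ 0.737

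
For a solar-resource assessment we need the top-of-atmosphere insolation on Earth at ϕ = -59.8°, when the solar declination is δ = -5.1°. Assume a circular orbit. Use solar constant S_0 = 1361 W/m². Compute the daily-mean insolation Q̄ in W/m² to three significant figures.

Q̄ ≈ 272 W/m²

cos h₀ = −tan(-59.8°) tan(-5.100°) = -0.1533, h₀ = 1.7247 rad.
Bracket: h₀ sin ϕ sin δ + cos ϕ cos δ sin h₀ = 1.7247×-0.86427×-0.08889 + 0.50302×0.99604×0.98817 = 0.132500 + 0.495101 = 0.627601.
Q̄ = (S_0/π) × [bracket] = (1361/π) × 0.627601 = 271.9 W/m².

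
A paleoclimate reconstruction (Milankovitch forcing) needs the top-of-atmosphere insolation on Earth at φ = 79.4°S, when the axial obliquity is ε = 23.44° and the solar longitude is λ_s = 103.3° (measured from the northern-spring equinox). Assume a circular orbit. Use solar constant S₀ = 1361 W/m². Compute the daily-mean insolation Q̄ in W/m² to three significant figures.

Q̄ ≈ 0.00 W/m²

Solar declination: sin δ = sin ε · sin λ_s = sin 23.44° × sin 103.3° = 0.38712, so δ = +22.775°.
cos H₀ = −tan(-79.4°) tan(+22.775°) = 2.2435 ≥ 1 ⇒ polar night, H₀ = 0 and Q̄ = 0.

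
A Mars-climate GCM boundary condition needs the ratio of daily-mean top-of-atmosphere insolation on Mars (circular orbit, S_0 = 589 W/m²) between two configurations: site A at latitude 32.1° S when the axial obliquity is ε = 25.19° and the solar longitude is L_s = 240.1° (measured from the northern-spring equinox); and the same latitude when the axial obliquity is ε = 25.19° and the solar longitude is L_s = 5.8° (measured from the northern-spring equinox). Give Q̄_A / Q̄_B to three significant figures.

— Configuration A (ϕ=-32.1°):
Solar declination: sin δ = sin ε · sin L_s = sin 25.19° × sin 240.1° = -0.36897, so δ = -21.652°.
cos h₀ = −tan(-32.1°) tan(-21.652°) = -0.2490, h₀ = 1.8225 rad.
Bracket: h₀ sin ϕ sin δ + cos ϕ cos δ sin h₀ = 1.8225×-0.53140×-0.36897 + 0.84712×0.92944×0.96850 = 0.357339 + 0.762546 = 1.119885.
Q̄ = (S_0/π) × [bracket] = (589/π) × 1.119885 = 209.96 W/m².
— Configuration B (ϕ=-32.1°):
Solar declination: sin δ = sin ε · sin L_s = sin 25.19° × sin 5.8° = 0.04301, so δ = +2.465°.
cos h₀ = −tan(-32.1°) tan(+2.465°) = 0.0270, h₀ = 1.5438 rad.
Bracket: h₀ sin ϕ sin δ + cos ϕ cos δ sin h₀ = 1.5438×-0.53140×0.04301 + 0.84712×0.99907×0.99964 = -0.035284 + 0.846027 = 0.810743.
Q̄ = (S_0/π) × [bracket] = (589/π) × 0.810743 = 152.00 W/m².
Ratio Q̄_A / Q̄_B = 209.96 / 152.00 = 1.381.

Q̄_A / Q̄_B ≈ 1.38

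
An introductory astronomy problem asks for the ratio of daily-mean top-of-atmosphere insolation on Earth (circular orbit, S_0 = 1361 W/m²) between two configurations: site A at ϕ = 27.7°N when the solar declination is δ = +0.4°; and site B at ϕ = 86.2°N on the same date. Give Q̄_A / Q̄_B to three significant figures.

Q̄_A / Q̄_B ≈ 11.5

— Configuration A (ϕ=+27.7°):
cos h₀ = −tan(+27.7°) tan(+0.400°) = -0.0037, h₀ = 1.5745 rad.
Bracket: h₀ sin ϕ sin δ + cos ϕ cos δ sin h₀ = 1.5745×0.46484×0.00698 + 0.88539×0.99998×0.99999 = 0.005109 + 0.885363 = 0.890472.
Q̄ = (S_0/π) × [bracket] = (1361/π) × 0.890472 = 385.77 W/m².
— Configuration B (ϕ=+86.2°):
cos h₀ = −tan(+86.2°) tan(+0.400°) = -0.1051, h₀ = 1.6761 rad.
Bracket: h₀ sin ϕ sin δ + cos ϕ cos δ sin h₀ = 1.6761×0.99780×0.00698 + 0.06627×0.99998×0.99446 = 0.011673 + 0.065902 = 0.077575.
Q̄ = (S_0/π) × [bracket] = (1361/π) × 0.077575 = 33.607 W/m².
Ratio Q̄_A / Q̄_B = 385.77 / 33.607 = 11.48.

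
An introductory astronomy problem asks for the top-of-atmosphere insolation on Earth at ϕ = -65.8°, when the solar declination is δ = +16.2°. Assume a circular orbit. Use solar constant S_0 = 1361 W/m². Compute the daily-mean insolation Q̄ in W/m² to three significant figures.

Q̄ ≈ 34.4 W/m²

cos h₀ = −tan(-65.8°) tan(+16.200°) = 0.6465, h₀ = 0.8679 rad.
Bracket: h₀ sin ϕ sin δ + cos ϕ cos δ sin h₀ = 0.8679×-0.91212×0.27899 + 0.40992×0.96029×0.76296 = -0.220857 + 0.300333 = 0.079476.
Q̄ = (S_0/π) × [bracket] = (1361/π) × 0.079476 = 34.43 W/m².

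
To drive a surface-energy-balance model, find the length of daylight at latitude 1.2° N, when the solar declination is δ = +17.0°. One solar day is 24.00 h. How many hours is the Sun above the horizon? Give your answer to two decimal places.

cos h₀ = −tan ϕ · tan δ = −tan(+1.2°) × tan(+17.000°) = -0.0064, so h₀ = 1.5772 rad = 90.37°.
Daylight = 2h₀/(2π) × 24.00 h = (1.5772/π) × 24.00 = 12.05 h.

12.05 h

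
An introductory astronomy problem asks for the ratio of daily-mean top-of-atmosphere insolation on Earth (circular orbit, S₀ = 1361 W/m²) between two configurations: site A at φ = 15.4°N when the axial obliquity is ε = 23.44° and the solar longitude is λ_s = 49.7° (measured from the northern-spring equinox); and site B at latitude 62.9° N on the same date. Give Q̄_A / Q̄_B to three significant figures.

— Configuration A (φ=+15.4°):
Solar declination: sin δ = sin ε · sin λ_s = sin 23.44° × sin 49.7° = 0.30338, so δ = +17.661°.
cos H₀ = −tan(+15.4°) tan(+17.661°) = -0.0877, H₀ = 1.6586 rad.
Bracket: H₀ sin φ sin δ + cos φ cos δ sin H₀ = 1.6586×0.26556×0.30338 + 0.96410×0.95287×0.99615 = 0.133626 + 0.915125 = 1.048751.
Q̄ = (S₀/π) × [bracket] = (1361/π) × 1.048751 = 454.34 W/m².
— Configuration B (φ=+62.9°):
cos H₀ = −tan(+62.9°) tan(+17.661°) = -0.6222, H₀ = 2.2423 rad.
Bracket: H₀ sin φ sin δ + cos φ cos δ sin H₀ = 2.2423×0.89021×0.30338 + 0.45554×0.95287×0.78287 = 0.605582 + 0.339821 = 0.945403.
Q̄ = (S₀/π) × [bracket] = (1361/π) × 0.945403 = 409.57 W/m².
Ratio Q̄_A / Q̄_B = 454.34 / 409.57 = 1.109.

Q̄_A / Q̄_B ≈ 1.11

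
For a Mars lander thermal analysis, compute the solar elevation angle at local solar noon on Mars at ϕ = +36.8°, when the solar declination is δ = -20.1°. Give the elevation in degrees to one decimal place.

33.1°

At local noon the hour angle is zero, so the zenith angle equals |ϕ − δ| = |+36.8° − (-20.100°)| = 56.900°.
Elevation = 90° − 56.900° = 33.1°.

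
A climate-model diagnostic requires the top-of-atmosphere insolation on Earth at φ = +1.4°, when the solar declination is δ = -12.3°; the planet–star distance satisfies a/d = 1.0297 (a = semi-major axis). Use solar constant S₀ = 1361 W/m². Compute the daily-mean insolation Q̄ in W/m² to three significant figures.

cos H₀ = −tan(+1.4°) tan(-12.300°) = 0.0053, H₀ = 1.5655 rad.
Bracket: H₀ sin φ sin δ + cos φ cos δ sin H₀ = 1.5655×0.02443×-0.21303 + 0.99970×0.97705×0.99999 = -0.008147 + 0.976747 = 0.968600.
Inverse-square distance factor (a/d)² = 1.0297² = 1.060282.
Q̄ = (S₀/π) × 1.060282 × [bracket] = (1361/π) × 1.060282 × 0.968600 = 444.9 W/m².

Q̄ ≈ 445 W/m²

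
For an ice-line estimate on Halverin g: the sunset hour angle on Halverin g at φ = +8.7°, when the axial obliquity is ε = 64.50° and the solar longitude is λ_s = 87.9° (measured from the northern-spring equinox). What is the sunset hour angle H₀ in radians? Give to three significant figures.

H₀ = 1.90 rad

Solar declination: sin δ = sin ε · sin λ_s = sin 64.50° × sin 87.9° = 0.90198, so δ = +64.419°.
cos H₀ = −tan φ · tan δ = −tan(+8.7°) × tan(+64.419°) = -0.3197, so H₀ = 1.8962 rad = 108.64°.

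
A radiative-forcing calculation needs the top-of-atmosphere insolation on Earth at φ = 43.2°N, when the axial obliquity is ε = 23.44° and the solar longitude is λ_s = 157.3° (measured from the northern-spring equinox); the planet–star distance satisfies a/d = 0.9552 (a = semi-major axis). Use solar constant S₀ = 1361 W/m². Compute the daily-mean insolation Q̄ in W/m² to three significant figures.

Solar declination: sin δ = sin ε · sin λ_s = sin 23.44° × sin 157.3° = 0.15351, so δ = +8.830°.
cos H₀ = −tan(+43.2°) tan(+8.830°) = -0.1459, H₀ = 1.7172 rad.
Bracket: H₀ sin φ sin δ + cos φ cos δ sin H₀ = 1.7172×0.68455×0.15351 + 0.72897×0.98815×0.98930 = 0.180452 + 0.712624 = 0.893076.
Inverse-square distance factor (a/d)² = 0.9552² = 0.912407.
Q̄ = (S₀/π) × 0.912407 × [bracket] = (1361/π) × 0.912407 × 0.893076 = 353.0 W/m².

Q̄ ≈ 353 W/m²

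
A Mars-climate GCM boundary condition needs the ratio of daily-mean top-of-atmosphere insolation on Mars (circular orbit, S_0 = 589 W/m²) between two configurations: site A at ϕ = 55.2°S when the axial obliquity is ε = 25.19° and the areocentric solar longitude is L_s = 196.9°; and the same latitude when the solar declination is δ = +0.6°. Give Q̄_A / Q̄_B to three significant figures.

— Configuration A (ϕ=-55.2°):
sin δ = sin 25.19° × sin 196.9° = -0.12373, so δ = -7.107°.
cos h₀ = −tan(-55.2°) tan(-7.107°) = -0.1794, h₀ = 1.7512 rad.
Bracket: h₀ sin ϕ sin δ + cos ϕ cos δ sin h₀ = 1.7512×-0.82115×-0.12373 + 0.57071×0.99232×0.98378 = 0.177923 + 0.557141 = 0.735064.
Q̄ = (S_0/π) × [bracket] = (589/π) × 0.735064 = 137.81 W/m².
— Configuration B (ϕ=-55.2°):
cos h₀ = −tan(-55.2°) tan(+0.600°) = 0.0151, h₀ = 1.5557 rad.
Bracket: h₀ sin ϕ sin δ + cos ϕ cos δ sin h₀ = 1.5557×-0.82115×0.01047 + 0.57071×0.99995×0.99989 = -0.013375 + 0.570619 = 0.557244.
Q̄ = (S_0/π) × [bracket] = (589/π) × 0.557244 = 104.47 W/m².
Ratio Q̄_A / Q̄_B = 137.81 / 104.47 = 1.319.

Q̄_A / Q̄_B ≈ 1.32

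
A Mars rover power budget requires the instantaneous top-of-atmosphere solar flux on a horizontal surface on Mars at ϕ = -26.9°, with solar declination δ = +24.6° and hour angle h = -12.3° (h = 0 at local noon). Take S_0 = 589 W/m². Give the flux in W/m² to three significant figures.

356 W/m²

cos θ_z = sin ϕ sin δ + cos ϕ cos δ cos h = -0.188340 + 0.792242 = 0.603902.
Flux = S_0 · cos θ_z = 589 × 0.603902 = 355.7 W/m².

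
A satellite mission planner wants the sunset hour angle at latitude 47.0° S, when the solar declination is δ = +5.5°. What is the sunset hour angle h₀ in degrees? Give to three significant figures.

h₀ = 84.1°

cos h₀ = −tan ϕ · tan δ = −tan(-47.0°) × tan(+5.500°) = 0.1033, so h₀ = 1.4674 rad = 84.07°.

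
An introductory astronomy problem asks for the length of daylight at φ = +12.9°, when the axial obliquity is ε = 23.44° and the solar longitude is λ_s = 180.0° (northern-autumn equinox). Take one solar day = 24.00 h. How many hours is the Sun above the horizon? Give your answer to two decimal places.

Solar declination: sin δ = sin ε · sin λ_s = sin 23.44° × sin 180.0° = 0.00000, so δ = +0.000°.
cos H₀ = −tan φ · tan δ = −tan(+12.9°) × tan(+0.000°) = -0.0000, so H₀ = 1.5708 rad = 90.00°.
Daylight = 2H₀/(2π) × 24.00 h = (1.5708/π) × 24.00 = 12.00 h.

12.00 h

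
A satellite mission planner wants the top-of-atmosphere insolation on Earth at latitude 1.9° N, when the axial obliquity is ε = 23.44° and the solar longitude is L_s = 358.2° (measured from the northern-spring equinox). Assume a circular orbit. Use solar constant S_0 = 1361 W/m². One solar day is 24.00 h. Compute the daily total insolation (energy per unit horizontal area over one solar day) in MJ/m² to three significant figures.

Solar declination: sin δ = sin ε · sin L_s = sin 23.44° × sin 358.2° = -0.01249, so δ = -0.716°.
cos h₀ = −tan(+1.9°) tan(-0.716°) = 0.0004, h₀ = 1.5704 rad.
Bracket: h₀ sin ϕ sin δ + cos ϕ cos δ sin h₀ = 1.5704×0.03316×-0.01249 + 0.99945×0.99992×1.00000 = -0.000650 + 0.999370 = 0.998720.
Q̄ = (S_0/π) × [bracket] = (1361/π) × 0.998720 = 432.67 W/m².
Daily total = Q̄ × 24.00 h × 3600 s/h = 432.67 × 24.00 × 3600 / 10⁶ = 37.38 MJ/m².

37.4 MJ/m²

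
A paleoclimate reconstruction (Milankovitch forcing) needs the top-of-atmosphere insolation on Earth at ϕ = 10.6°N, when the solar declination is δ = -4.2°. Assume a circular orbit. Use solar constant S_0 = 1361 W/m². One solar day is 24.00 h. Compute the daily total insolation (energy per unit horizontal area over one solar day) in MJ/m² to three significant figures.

cos h₀ = −tan(+10.6°) tan(-4.200°) = 0.0137, h₀ = 1.5571 rad.
Bracket: h₀ sin ϕ sin δ + cos ϕ cos δ sin h₀ = 1.5571×0.18395×-0.07324 + 0.98294×0.99731×0.99991 = -0.020978 + 0.980208 = 0.959230.
Q̄ = (S_0/π) × [bracket] = (1361/π) × 0.959230 = 415.56 W/m².
Daily total = Q̄ × 24.00 h × 3600 s/h = 415.56 × 24.00 × 3600 / 10⁶ = 35.90 MJ/m².

35.9 MJ/m²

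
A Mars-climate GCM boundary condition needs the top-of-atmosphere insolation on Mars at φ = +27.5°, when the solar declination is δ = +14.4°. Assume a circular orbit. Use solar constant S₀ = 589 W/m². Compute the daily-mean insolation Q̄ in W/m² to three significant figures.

cos H₀ = −tan(+27.5°) tan(+14.400°) = -0.1337, H₀ = 1.7049 rad.
Bracket: H₀ sin φ sin δ + cos φ cos δ sin H₀ = 1.7049×0.46175×0.24869 + 0.88701×0.96858×0.99103 = 0.195778 + 0.851434 = 1.047212.
Q̄ = (S₀/π) × [bracket] = (589/π) × 1.047212 = 196.3 W/m².

Q̄ ≈ 196 W/m²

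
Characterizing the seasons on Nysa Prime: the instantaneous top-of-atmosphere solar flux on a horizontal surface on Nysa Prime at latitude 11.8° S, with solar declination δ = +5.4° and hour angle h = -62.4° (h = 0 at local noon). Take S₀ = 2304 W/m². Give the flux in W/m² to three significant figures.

996 W/m²

cos θ_z = sin φ sin δ + cos φ cos δ cos h = -0.019245 + 0.451493 = 0.432248.
Flux = S₀ · cos θ_z = 2304 × 0.432248 = 995.9 W/m².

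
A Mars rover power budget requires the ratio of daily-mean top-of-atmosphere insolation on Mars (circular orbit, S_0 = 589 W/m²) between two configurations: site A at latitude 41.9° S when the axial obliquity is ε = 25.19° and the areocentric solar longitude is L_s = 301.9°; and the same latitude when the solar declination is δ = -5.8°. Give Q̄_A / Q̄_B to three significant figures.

— Configuration A (ϕ=-41.9°):
sin δ = sin 25.19° × sin 301.9° = -0.36134, so δ = -21.183°.
cos h₀ = −tan(-41.9°) tan(-21.183°) = -0.3477, h₀ = 1.9259 rad.
Bracket: h₀ sin ϕ sin δ + cos ϕ cos δ sin h₀ = 1.9259×-0.66783×-0.36134 + 0.74431×0.93243×0.93760 = 0.464746 + 0.650710 = 1.115456.
Q̄ = (S_0/π) × [bracket] = (589/π) × 1.115456 = 209.13 W/m².
— Configuration B (ϕ=-41.9°):
cos h₀ = −tan(-41.9°) tan(-5.800°) = -0.0911, h₀ = 1.6621 rad.
Bracket: h₀ sin ϕ sin δ + cos ϕ cos δ sin h₀ = 1.6621×-0.66783×-0.10106 + 0.74431×0.99488×0.99584 = 0.112177 + 0.737419 = 0.849596.
Q̄ = (S_0/π) × [bracket] = (589/π) × 0.849596 = 159.29 W/m².
Ratio Q̄_A / Q̄_B = 209.13 / 159.29 = 1.313.

Q̄_A / Q̄_B ≈ 1.31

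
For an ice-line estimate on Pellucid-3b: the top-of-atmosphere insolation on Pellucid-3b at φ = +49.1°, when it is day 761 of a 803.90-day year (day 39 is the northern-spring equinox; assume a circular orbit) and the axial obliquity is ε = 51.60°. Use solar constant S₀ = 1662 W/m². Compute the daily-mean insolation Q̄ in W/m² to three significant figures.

Solar longitude: λ_s = 360° × (761 − 39)/803.90 = 323.324°.
sin δ = sin 51.60° × sin 323.324° = -0.46809, so δ = -27.911°.
cos H₀ = −tan(+49.1°) tan(-27.911°) = 0.6115, H₀ = 0.9128 rad.
Bracket: H₀ sin φ sin δ + cos φ cos δ sin H₀ = 0.9128×0.75585×-0.46809 + 0.65474×0.88368×0.79123 = -0.322954 + 0.457790 = 0.134836.
Q̄ = (S₀/π) × [bracket] = (1662/π) × 0.134836 = 71.33 W/m².

Q̄ ≈ 71.3 W/m²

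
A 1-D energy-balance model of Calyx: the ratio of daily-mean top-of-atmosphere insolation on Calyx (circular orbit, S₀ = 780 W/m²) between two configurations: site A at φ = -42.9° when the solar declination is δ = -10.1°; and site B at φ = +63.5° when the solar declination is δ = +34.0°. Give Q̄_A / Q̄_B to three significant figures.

— Configuration A (φ=-42.9°):
cos H₀ = −tan(-42.9°) tan(-10.100°) = -0.1655, H₀ = 1.7371 rad.
Bracket: H₀ sin φ sin δ + cos φ cos δ sin H₀ = 1.7371×-0.68072×-0.17537 + 0.73254×0.98450×0.98621 = 0.207371 + 0.711240 = 0.918611.
Q̄ = (S₀/π) × [bracket] = (780/π) × 0.918611 = 228.07 W/m².
— Configuration B (φ=+63.5°):
cos H₀ = −tan(+63.5°) tan(+34.000°) = -1.3529 ≤ −1 ⇒ polar day, H₀ = π.
Bracket: H₀ sin φ sin δ + cos φ cos δ sin H₀ = 3.1416×0.89493×0.55919 + 0.44620×0.82904×0.00000 = 1.572169 + 0.000000 = 1.572169.
Q̄ = (S₀/π) × [bracket] = (780/π) × 1.572169 = 390.34 W/m².
Ratio Q̄_A / Q̄_B = 228.07 / 390.34 = 0.5843.

Q̄_A / Q̄_B ≈ 0.584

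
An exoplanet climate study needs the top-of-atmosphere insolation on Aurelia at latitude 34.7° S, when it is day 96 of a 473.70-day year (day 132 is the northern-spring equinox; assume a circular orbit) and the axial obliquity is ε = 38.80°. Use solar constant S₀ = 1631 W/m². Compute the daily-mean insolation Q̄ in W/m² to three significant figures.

Q̄ ≈ 551 W/m²

Solar longitude: λ_s = 360° × (96 − 132)/473.70 = -27.359°, i.e. -27.359° + 360° = 332.641°.
sin δ = sin 38.80° × sin 332.641° = -0.28797, so δ = -16.736°.
cos H₀ = −tan(-34.7°) tan(-16.736°) = -0.2082, H₀ = 1.7805 rad.
Bracket: H₀ sin φ sin δ + cos φ cos δ sin H₀ = 1.7805×-0.56928×-0.28797 + 0.82214×0.95764×0.97808 = 0.291887 + 0.770056 = 1.061943.
Q̄ = (S₀/π) × [bracket] = (1631/π) × 1.061943 = 551.3 W/m².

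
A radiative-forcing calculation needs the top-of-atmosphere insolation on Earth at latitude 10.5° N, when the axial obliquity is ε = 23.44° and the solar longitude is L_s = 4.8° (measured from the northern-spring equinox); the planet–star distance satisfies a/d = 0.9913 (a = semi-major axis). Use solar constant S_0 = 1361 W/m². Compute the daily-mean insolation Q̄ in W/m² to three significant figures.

Q̄ ≈ 422 W/m²

Solar declination: sin δ = sin ε · sin L_s = sin 23.44° × sin 4.8° = 0.03329, so δ = +1.908°.
cos h₀ = −tan(+10.5°) tan(+1.908°) = -0.0062, h₀ = 1.5770 rad.
Bracket: h₀ sin ϕ sin δ + cos ϕ cos δ sin h₀ = 1.5770×0.18224×0.03329 + 0.98325×0.99945×0.99998 = 0.009567 + 0.982690 = 0.992257.
Inverse-square distance factor (a/d)² = 0.9913² = 0.982676.
Q̄ = (S_0/π) × 0.982676 × [bracket] = (1361/π) × 0.982676 × 0.992257 = 422.4 W/m².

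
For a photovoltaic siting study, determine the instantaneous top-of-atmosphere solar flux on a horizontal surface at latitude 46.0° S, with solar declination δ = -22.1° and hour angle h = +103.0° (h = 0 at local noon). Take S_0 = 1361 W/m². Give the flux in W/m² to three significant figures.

171 W/m²

cos θ_z = sin ϕ sin δ + cos ϕ cos δ cos h = 0.270633 + -0.144783 = 0.125850.
Flux = S_0 · cos θ_z = 1361 × 0.125850 = 171.3 W/m².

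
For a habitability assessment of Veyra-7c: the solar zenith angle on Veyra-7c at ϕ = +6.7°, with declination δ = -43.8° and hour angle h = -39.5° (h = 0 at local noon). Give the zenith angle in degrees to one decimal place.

cos θ_z = sin ϕ sin δ + cos ϕ cos δ cos h = -0.080753 + 0.553124 = 0.472371.
θ_z = arccos(0.472371) = 61.8°.

θ_z = 61.8°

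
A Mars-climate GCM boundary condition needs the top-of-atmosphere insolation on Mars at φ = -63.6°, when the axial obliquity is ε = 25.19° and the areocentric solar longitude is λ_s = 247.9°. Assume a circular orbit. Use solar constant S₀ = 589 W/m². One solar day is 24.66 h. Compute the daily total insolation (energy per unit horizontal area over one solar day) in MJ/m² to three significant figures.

sin δ = sin 25.19° × sin 247.9° = -0.39435, so δ = -23.225°.
cos H₀ = −tan(-63.6°) tan(-23.225°) = -0.8645, H₀ = 2.6149 rad.
Bracket: H₀ sin φ sin δ + cos φ cos δ sin H₀ = 2.6149×-0.89571×-0.39435 + 0.44464×0.91896×0.50268 = 0.923643 + 0.205398 = 1.129041.
Q̄ = (S₀/π) × [bracket] = (589/π) × 1.129041 = 211.68 W/m².
Daily total = Q̄ × 24.66 h × 3600 s/h = 211.68 × 24.66 × 3600 / 10⁶ = 18.79 MJ/m².

18.8 MJ/m²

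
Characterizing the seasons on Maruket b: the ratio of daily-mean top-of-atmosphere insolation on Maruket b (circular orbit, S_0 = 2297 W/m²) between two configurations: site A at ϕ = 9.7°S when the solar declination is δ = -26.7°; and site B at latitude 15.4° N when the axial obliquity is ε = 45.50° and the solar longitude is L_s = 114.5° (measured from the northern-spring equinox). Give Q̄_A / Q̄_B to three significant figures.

— Configuration A (ϕ=-9.7°):
cos h₀ = −tan(-9.7°) tan(-26.700°) = -0.0860, h₀ = 1.6569 rad.
Bracket: h₀ sin ϕ sin δ + cos ϕ cos δ sin h₀ = 1.6569×-0.16849×-0.44932 + 0.98570×0.89337×0.99630 = 0.125437 + 0.877337 = 1.002774.
Q̄ = (S_0/π) × [bracket] = (2297/π) × 1.002774 = 733.19 W/m².
— Configuration B (ϕ=+15.4°):
Solar declination: sin δ = sin ε · sin L_s = sin 45.50° × sin 114.5° = 0.64903, so δ = +40.469°.
cos h₀ = −tan(+15.4°) tan(+40.469°) = -0.2350, h₀ = 1.8080 rad.
Bracket: h₀ sin ϕ sin δ + cos ϕ cos δ sin h₀ = 1.8080×0.26556×0.64903 + 0.96410×0.76076×0.97200 = 0.311620 + 0.712912 = 1.024532.
Q̄ = (S_0/π) × [bracket] = (2297/π) × 1.024532 = 749.09 W/m².
Ratio Q̄_A / Q̄_B = 733.19 / 749.09 = 0.9788.

Q̄_A / Q̄_B ≈ 0.979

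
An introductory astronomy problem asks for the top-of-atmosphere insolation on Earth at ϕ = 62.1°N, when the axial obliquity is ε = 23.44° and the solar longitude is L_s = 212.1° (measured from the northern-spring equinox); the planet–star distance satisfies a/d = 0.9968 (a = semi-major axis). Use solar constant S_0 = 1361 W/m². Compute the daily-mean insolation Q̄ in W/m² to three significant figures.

Solar declination: sin δ = sin ε · sin L_s = sin 23.44° × sin 212.1° = -0.21138, so δ = -12.203°.
cos h₀ = −tan(+62.1°) tan(-12.203°) = 0.4085, h₀ = 1.1500 rad.
Bracket: h₀ sin ϕ sin δ + cos ϕ cos δ sin h₀ = 1.1500×0.88377×-0.21138 + 0.46793×0.97740×0.91277 = -0.214833 + 0.417460 = 0.202627.
Inverse-square distance factor (a/d)² = 0.9968² = 0.993610.
Q̄ = (S_0/π) × 0.993610 × [bracket] = (1361/π) × 0.993610 × 0.202627 = 87.22 W/m².

Q̄ ≈ 87.2 W/m²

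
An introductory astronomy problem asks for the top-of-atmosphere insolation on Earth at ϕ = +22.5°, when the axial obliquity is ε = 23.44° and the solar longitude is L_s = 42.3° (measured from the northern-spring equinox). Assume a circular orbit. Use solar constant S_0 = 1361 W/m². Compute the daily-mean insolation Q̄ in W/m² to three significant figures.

Solar declination: sin δ = sin ε · sin L_s = sin 23.44° × sin 42.3° = 0.26772, so δ = +15.528°.
cos h₀ = −tan(+22.5°) tan(+15.528°) = -0.1151, h₀ = 1.6861 rad.
Bracket: h₀ sin ϕ sin δ + cos ϕ cos δ sin h₀ = 1.6861×0.38268×0.26772 + 0.92388×0.96350×0.99335 = 0.172743 + 0.884239 = 1.056982.
Q̄ = (S_0/π) × [bracket] = (1361/π) × 1.056982 = 457.9 W/m².

Q̄ ≈ 458 W/m²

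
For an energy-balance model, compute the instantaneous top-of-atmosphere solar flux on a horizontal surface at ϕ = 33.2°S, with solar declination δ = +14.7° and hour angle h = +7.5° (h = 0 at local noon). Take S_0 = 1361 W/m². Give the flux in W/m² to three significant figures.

cos θ_z = sin ϕ sin δ + cos ϕ cos δ cos h = -0.138949 + 0.802451 = 0.663502.
Flux = S_0 · cos θ_z = 1361 × 0.663502 = 903.0 W/m².

903 W/m²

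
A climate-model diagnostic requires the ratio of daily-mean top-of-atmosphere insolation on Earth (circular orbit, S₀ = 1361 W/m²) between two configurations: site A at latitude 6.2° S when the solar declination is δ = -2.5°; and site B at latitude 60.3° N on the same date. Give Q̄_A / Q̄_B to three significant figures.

— Configuration A (φ=-6.2°):
cos H₀ = −tan(-6.2°) tan(-2.500°) = -0.0047, H₀ = 1.5755 rad.
Bracket: H₀ sin φ sin δ + cos φ cos δ sin H₀ = 1.5755×-0.10800×-0.04362 + 0.99415×0.99905×0.99999 = 0.007422 + 0.993196 = 1.000618.
Q̄ = (S₀/π) × [bracket] = (1361/π) × 1.000618 = 433.49 W/m².
— Configuration B (φ=+60.3°):
cos H₀ = −tan(+60.3°) tan(-2.500°) = 0.0765, H₀ = 1.4942 rad.
Bracket: H₀ sin φ sin δ + cos φ cos δ sin H₀ = 1.4942×0.86863×-0.04362 + 0.49546×0.99905×0.99707 = -0.056615 + 0.493539 = 0.436924.
Q̄ = (S₀/π) × [bracket] = (1361/π) × 0.436924 = 189.28 W/m².
Ratio Q̄_A / Q̄_B = 433.49 / 189.28 = 2.290.

Q̄_A / Q̄_B ≈ 2.29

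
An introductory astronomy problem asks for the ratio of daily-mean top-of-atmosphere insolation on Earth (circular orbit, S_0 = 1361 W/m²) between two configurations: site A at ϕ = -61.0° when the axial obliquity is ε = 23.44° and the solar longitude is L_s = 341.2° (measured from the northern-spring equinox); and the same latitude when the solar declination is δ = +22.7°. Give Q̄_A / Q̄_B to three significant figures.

— Configuration A (ϕ=-61.0°):
Solar declination: sin δ = sin ε · sin L_s = sin 23.44° × sin 341.2° = -0.12819, so δ = -7.365°.
cos h₀ = −tan(-61.0°) tan(-7.365°) = -0.2332, h₀ = 1.8062 rad.
Bracket: h₀ sin ϕ sin δ + cos ϕ cos δ sin h₀ = 1.8062×-0.87462×-0.12819 + 0.48481×0.99175×0.97243 = 0.202507 + 0.467554 = 0.670061.
Q̄ = (S_0/π) × [bracket] = (1361/π) × 0.670061 = 290.28 W/m².
— Configuration B (ϕ=-61.0°):
cos h₀ = −tan(-61.0°) tan(+22.700°) = 0.7546, h₀ = 0.7157 rad.
Bracket: h₀ sin ϕ sin δ + cos ϕ cos δ sin h₀ = 0.7157×-0.87462×0.38591 + 0.48481×0.92254×0.65613 = -0.241566 + 0.293458 = 0.051892.
Q̄ = (S_0/π) × [bracket] = (1361/π) × 0.051892 = 22.481 W/m².
Ratio Q̄_A / Q̄_B = 290.28 / 22.481 = 12.91.

Q̄_A / Q̄_B ≈ 12.9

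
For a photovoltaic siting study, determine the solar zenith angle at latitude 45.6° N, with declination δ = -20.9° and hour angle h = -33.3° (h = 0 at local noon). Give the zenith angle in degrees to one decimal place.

cos θ_z = sin φ sin δ + cos φ cos δ cos h = -0.254880 + 0.546308 = 0.291428.
θ_z = arccos(0.291428) = 73.1°.

θ_z = 73.1°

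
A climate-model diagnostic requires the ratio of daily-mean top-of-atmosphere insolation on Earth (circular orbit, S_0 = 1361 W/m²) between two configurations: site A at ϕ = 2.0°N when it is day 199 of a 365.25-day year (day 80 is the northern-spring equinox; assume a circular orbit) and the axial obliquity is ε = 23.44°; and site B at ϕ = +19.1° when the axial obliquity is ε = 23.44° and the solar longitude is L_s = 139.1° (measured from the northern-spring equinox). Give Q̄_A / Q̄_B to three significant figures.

Q̄_A / Q̄_B ≈ 0.909

— Configuration A (ϕ=+2.0°):
Solar longitude: L_s = 360° × (199 − 80)/365.25 = 117.290°.
sin δ = sin 23.44° × sin 117.290° = 0.35352, so δ = +20.702°.
cos h₀ = −tan(+2.0°) tan(+20.702°) = -0.0132, h₀ = 1.5840 rad.
Bracket: h₀ sin ϕ sin δ + cos ϕ cos δ sin h₀ = 1.5840×0.03490×0.35352 + 0.99939×0.93543×0.99991 = 0.019543 + 0.934775 = 0.954318.
Q̄ = (S_0/π) × [bracket] = (1361/π) × 0.954318 = 413.43 W/m².
— Configuration B (ϕ=+19.1°):
Solar declination: sin δ = sin ε · sin L_s = sin 23.44° × sin 139.1° = 0.26045, so δ = +15.097°.
cos h₀ = −tan(+19.1°) tan(+15.097°) = -0.0934, h₀ = 1.6643 rad.
Bracket: h₀ sin ϕ sin δ + cos ϕ cos δ sin h₀ = 1.6643×0.32722×0.26045 + 0.94495×0.96549×0.99563 = 0.141839 + 0.908353 = 1.050192.
Q̄ = (S_0/π) × [bracket] = (1361/π) × 1.050192 = 454.96 W/m².
Ratio Q̄_A / Q̄_B = 413.43 / 454.96 = 0.9087.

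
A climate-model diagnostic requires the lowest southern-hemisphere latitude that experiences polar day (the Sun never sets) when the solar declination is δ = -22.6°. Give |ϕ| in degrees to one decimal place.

Polar day requires cos h₀ = −tan ϕ tan δ ≤ −1, i.e. tan ϕ tan δ ≥ 1.
The boundary is |tan ϕ| · |tan δ| = 1, so |ϕ| = 90° − |δ| = 90° − 22.6° = 67.4° in the southern hemisphere.

|ϕ| = 67.4°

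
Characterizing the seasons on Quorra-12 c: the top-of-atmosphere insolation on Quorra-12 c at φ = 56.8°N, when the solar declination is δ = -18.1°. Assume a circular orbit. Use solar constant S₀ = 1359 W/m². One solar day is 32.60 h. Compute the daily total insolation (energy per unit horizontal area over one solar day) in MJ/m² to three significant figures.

9.06 MJ/m²

cos H₀ = −tan(+56.8°) tan(-18.100°) = 0.4995, H₀ = 1.0478 rad.
Bracket: H₀ sin φ sin δ + cos φ cos δ sin H₀ = 1.0478×0.83676×-0.31068 + 0.54756×0.95052×0.86633 = -0.272391 + 0.450896 = 0.178505.
Q̄ = (S₀/π) × [bracket] = (1359/π) × 0.178505 = 77.218 W/m².
Daily total = Q̄ × 32.60 h × 3600 s/h = 77.218 × 32.60 × 3600 / 10⁶ = 9.062 MJ/m².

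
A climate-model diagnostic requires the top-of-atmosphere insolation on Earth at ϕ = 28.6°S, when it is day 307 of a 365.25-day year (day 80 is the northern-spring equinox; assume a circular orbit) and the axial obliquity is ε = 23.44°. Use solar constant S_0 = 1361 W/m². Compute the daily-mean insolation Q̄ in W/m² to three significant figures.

Q̄ ≈ 460 W/m²

Solar longitude: L_s = 360° × (307 − 80)/365.25 = 223.737°.
sin δ = sin 23.44° × sin 223.737° = -0.27501, so δ = -15.963°.
cos h₀ = −tan(-28.6°) tan(-15.963°) = -0.1560, h₀ = 1.7274 rad.
Bracket: h₀ sin ϕ sin δ + cos ϕ cos δ sin h₀ = 1.7274×-0.47869×-0.27501 + 0.87798×0.96144×0.98776 = 0.227403 + 0.833793 = 1.061196.
Q̄ = (S_0/π) × [bracket] = (1361/π) × 1.061196 = 459.7 W/m².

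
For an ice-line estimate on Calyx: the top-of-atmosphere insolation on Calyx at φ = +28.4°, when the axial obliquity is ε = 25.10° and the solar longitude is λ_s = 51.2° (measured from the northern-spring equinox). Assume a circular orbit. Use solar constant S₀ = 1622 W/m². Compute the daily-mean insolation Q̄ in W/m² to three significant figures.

Q̄ ≈ 564 W/m²

Solar declination: sin δ = sin ε · sin λ_s = sin 25.10° × sin 51.2° = 0.33059, so δ = +19.305°.
cos H₀ = −tan(+28.4°) tan(+19.305°) = -0.1894, H₀ = 1.7613 rad.
Bracket: H₀ sin φ sin δ + cos φ cos δ sin H₀ = 1.7613×0.47562×0.33059 + 0.87965×0.94377×0.98190 = 0.276938 + 0.815161 = 1.092099.
Q̄ = (S₀/π) × [bracket] = (1622/π) × 1.092099 = 563.8 W/m².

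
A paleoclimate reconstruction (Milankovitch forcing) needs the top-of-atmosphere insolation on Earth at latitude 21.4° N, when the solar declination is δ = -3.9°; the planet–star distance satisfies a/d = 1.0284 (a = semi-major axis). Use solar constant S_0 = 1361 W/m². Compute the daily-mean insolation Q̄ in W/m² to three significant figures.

Q̄ ≈ 408 W/m²

cos h₀ = −tan(+21.4°) tan(-3.900°) = 0.0267, h₀ = 1.5441 rad.
Bracket: h₀ sin ϕ sin δ + cos ϕ cos δ sin h₀ = 1.5441×0.36488×-0.06802 + 0.93106×0.99768×0.99964 = -0.038323 + 0.928566 = 0.890243.
Inverse-square distance factor (a/d)² = 1.0284² = 1.057607.
Q̄ = (S_0/π) × 1.057607 × [bracket] = (1361/π) × 1.057607 × 0.890243 = 407.9 W/m².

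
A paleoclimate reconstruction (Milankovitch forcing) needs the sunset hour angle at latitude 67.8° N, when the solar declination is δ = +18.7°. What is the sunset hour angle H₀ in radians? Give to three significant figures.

H₀ = 2.55 rad

cos H₀ = −tan φ · tan δ = −tan(+67.8°) × tan(+18.700°) = -0.8294, so H₀ = 2.5489 rad = 146.04°.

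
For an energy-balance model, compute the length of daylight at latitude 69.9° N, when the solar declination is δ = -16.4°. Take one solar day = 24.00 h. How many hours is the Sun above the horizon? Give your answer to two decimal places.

cos H₀ = −tan φ · tan δ = −tan(+69.9°) × tan(-16.400°) = 0.8043, so H₀ = 0.6364 rad = 36.46°.
Daylight = 2H₀/(2π) × 24.00 h = (0.6364/π) × 24.00 = 4.86 h.

4.86 h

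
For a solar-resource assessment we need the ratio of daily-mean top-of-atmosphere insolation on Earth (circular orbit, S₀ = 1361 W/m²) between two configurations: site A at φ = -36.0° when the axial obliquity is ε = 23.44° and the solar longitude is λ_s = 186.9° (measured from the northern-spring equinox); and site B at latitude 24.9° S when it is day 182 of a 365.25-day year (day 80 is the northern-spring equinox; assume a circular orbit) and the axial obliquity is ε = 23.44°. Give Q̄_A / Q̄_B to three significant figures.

— Configuration A (φ=-36.0°):
Solar declination: sin δ = sin ε · sin λ_s = sin 23.44° × sin 186.9° = -0.04779, so δ = -2.739°.
cos H₀ = −tan(-36.0°) tan(-2.739°) = -0.0348, H₀ = 1.6056 rad.
Bracket: H₀ sin φ sin δ + cos φ cos δ sin H₀ = 1.6056×-0.58779×-0.04779 + 0.80902×0.99886×0.99940 = 0.045102 + 0.807613 = 0.852715.
Q̄ = (S₀/π) × [bracket] = (1361/π) × 0.852715 = 369.41 W/m².
— Configuration B (φ=-24.9°):
Solar longitude: λ_s = 360° × (182 − 80)/365.25 = 100.534°.
sin δ = sin 23.44° × sin 100.534° = 0.39108, so δ = +23.022°.
cos H₀ = −tan(-24.9°) tan(+23.022°) = 0.1972, H₀ = 1.3722 rad.
Bracket: H₀ sin φ sin δ + cos φ cos δ sin H₀ = 1.3722×-0.42104×0.39108 + 0.90704×0.92035×0.98035 = -0.225947 + 0.818391 = 0.592444.
Q̄ = (S₀/π) × [bracket] = (1361/π) × 0.592444 = 256.66 W/m².
Ratio Q̄_A / Q̄_B = 369.41 / 256.66 = 1.439.

Q̄_A / Q̄_B ≈ 1.44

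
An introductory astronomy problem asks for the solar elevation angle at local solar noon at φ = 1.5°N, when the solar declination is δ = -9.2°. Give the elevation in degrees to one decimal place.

79.3°

At local noon the hour angle is zero, so the zenith angle equals |φ − δ| = |+1.5° − (-9.200°)| = 10.700°.
Elevation = 90° − 10.700° = 79.3°.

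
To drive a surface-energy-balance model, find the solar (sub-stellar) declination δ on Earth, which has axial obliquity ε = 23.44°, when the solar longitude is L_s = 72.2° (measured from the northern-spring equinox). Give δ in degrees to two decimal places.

δ = +22.26°

sin δ = sin ε · sin L_s = sin 23.44° × sin 72.2° = 0.378746.
δ = arcsin(0.378746) = +22.26°.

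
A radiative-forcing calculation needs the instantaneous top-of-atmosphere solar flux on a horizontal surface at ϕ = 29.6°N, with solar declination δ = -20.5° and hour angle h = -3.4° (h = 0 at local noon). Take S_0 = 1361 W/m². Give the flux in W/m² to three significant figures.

cos θ_z = sin ϕ sin δ + cos ϕ cos δ cos h = -0.172982 + 0.812998 = 0.640016.
Flux = S_0 · cos θ_z = 1361 × 0.640016 = 871.1 W/m².

871 W/m²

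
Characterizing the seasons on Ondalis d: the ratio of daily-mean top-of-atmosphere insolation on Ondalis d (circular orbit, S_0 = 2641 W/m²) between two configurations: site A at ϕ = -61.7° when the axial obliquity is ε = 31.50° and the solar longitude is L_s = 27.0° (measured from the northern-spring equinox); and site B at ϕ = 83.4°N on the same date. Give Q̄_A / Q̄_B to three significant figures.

— Configuration A (ϕ=-61.7°):
Solar declination: sin δ = sin ε · sin L_s = sin 31.50° × sin 27.0° = 0.23721, so δ = +13.722°.
cos h₀ = −tan(-61.7°) tan(+13.722°) = 0.4535, h₀ = 1.1001 rad.
Bracket: h₀ sin ϕ sin δ + cos ϕ cos δ sin h₀ = 1.1001×-0.88048×0.23721 + 0.47409×0.97146×0.89126 = -0.229765 + 0.410478 = 0.180713.
Q̄ = (S_0/π) × [bracket] = (2641/π) × 0.180713 = 151.92 W/m².
— Configuration B (ϕ=+83.4°):
cos h₀ = −tan(+83.4°) tan(+13.722°) = -2.1104 ≤ −1 ⇒ polar day, h₀ = π.
Bracket: h₀ sin ϕ sin δ + cos ϕ cos δ sin h₀ = 3.1416×0.99337×0.23721 + 0.11494×0.97146×0.00000 = 0.740278 + 0.000000 = 0.740278.
Q̄ = (S_0/π) × [bracket] = (2641/π) × 0.740278 = 622.32 W/m².
Ratio Q̄_A / Q̄_B = 151.92 / 622.32 = 0.2441.

Q̄_A / Q̄_B ≈ 0.244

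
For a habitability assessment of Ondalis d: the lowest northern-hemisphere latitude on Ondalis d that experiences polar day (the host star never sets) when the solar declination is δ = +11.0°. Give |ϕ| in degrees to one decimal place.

Polar day requires cos h₀ = −tan ϕ tan δ ≤ −1, i.e. tan ϕ tan δ ≥ 1.
The boundary is |tan ϕ| · |tan δ| = 1, so |ϕ| = 90° − |δ| = 90° − 11.0° = 79.0° in the northern hemisphere.

|ϕ| = 79.0°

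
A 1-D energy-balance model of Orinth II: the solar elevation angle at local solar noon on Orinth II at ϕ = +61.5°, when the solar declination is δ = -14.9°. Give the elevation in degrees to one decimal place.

At local noon the hour angle is zero, so the zenith angle equals |ϕ − δ| = |+61.5° − (-14.900°)| = 76.400°.
Elevation = 90° − 76.400° = 13.6°.

13.6°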